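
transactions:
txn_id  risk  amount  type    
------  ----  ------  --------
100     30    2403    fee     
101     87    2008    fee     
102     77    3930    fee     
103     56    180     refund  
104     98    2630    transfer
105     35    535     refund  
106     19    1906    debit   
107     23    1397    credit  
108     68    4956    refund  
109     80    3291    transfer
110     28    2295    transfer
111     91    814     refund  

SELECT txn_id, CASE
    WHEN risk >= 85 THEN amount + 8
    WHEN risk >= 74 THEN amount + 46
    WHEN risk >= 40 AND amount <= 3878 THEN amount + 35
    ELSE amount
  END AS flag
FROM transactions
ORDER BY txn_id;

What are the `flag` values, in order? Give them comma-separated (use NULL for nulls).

txn_id=100: ELSE → 2403
txn_id=101: risk >= 85 → 2016
txn_id=102: risk >= 74 → 3976
txn_id=103: risk >= 40 AND amount <= 3878 → 215
txn_id=104: risk >= 85 → 2638
txn_id=105: ELSE → 535
txn_id=106: ELSE → 1906
txn_id=107: ELSE → 1397
txn_id=108: ELSE → 4956
txn_id=109: risk >= 74 → 3337
txn_id=110: ELSE → 2295
txn_id=111: risk >= 85 → 822

2403, 2016, 3976, 215, 2638, 535, 1906, 1397, 4956, 3337, 2295, 822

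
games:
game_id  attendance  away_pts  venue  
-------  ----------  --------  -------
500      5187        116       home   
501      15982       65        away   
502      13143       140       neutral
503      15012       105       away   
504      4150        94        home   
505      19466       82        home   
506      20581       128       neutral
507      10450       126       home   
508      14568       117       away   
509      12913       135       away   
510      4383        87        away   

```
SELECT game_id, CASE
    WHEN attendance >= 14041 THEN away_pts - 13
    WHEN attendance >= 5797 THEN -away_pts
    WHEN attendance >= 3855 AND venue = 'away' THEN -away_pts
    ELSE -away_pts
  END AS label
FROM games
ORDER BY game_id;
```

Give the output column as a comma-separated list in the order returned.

-116, 52, -140, 92, -94, 69, 115, -126, 104, -135, -87

game_id=500: ELSE → -116
game_id=501: attendance >= 14041 → 52
game_id=502: attendance >= 5797 → -140
game_id=503: attendance >= 14041 → 92
game_id=504: ELSE → -94
game_id=505: attendance >= 14041 → 69
game_id=506: attendance >= 14041 → 115
game_id=507: attendance >= 5797 → -126
game_id=508: attendance >= 14041 → 104
game_id=509: attendance >= 5797 → -135
game_id=510: attendance >= 3855 AND venue = 'away' → -87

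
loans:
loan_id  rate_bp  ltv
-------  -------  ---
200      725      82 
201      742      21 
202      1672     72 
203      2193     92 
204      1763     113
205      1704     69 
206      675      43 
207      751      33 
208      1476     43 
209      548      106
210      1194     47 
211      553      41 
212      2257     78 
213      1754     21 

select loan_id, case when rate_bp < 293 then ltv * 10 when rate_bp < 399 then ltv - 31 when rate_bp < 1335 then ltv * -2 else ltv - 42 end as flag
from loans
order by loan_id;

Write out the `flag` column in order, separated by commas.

-164, -42, 30, 50, 71, 27, -86, -66, 1, -212, -94, -82, 36, -21

loan_id=200: rate_bp < 1335 → -164
loan_id=201: rate_bp < 1335 → -42
loan_id=202: ELSE → 30
loan_id=203: ELSE → 50
loan_id=204: ELSE → 71
loan_id=205: ELSE → 27
loan_id=206: rate_bp < 1335 → -86
loan_id=207: rate_bp < 1335 → -66
loan_id=208: ELSE → 1
loan_id=209: rate_bp < 1335 → -212
loan_id=210: rate_bp < 1335 → -94
loan_id=211: rate_bp < 1335 → -82
loan_id=212: ELSE → 36
loan_id=213: ELSE → -21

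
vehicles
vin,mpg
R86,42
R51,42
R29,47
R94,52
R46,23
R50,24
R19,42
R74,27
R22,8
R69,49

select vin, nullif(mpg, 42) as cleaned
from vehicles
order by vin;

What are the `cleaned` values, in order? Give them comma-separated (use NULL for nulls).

vin=R19: mpg=42 vs 42: equal → NULL
vin=R22: mpg=8 vs 42: differ → 8
vin=R29: mpg=47 vs 42: differ → 47
vin=R46: mpg=23 vs 42: differ → 23
vin=R50: mpg=24 vs 42: differ → 24
vin=R51: mpg=42 vs 42: equal → NULL
vin=R69: mpg=49 vs 42: differ → 49
vin=R74: mpg=27 vs 42: differ → 27
vin=R86: mpg=42 vs 42: equal → NULL
vin=R94: mpg=52 vs 42: differ → 52

NULL, 8, 47, 23, 24, NULL, 49, 27, NULL, 52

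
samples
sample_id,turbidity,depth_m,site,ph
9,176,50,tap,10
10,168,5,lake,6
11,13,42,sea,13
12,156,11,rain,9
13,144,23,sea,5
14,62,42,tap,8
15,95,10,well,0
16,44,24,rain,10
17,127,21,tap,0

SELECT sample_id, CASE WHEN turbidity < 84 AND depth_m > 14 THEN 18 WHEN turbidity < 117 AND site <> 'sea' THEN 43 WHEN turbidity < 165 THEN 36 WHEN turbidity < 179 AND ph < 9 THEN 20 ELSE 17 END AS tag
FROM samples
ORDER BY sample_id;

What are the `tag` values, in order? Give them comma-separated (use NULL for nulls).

sample_id=9: ELSE → 17
sample_id=10: turbidity < 179 AND ph < 9 → 20
sample_id=11: turbidity < 84 AND depth_m > 14 → 18
sample_id=12: turbidity < 165 → 36
sample_id=13: turbidity < 165 → 36
sample_id=14: turbidity < 84 AND depth_m > 14 → 18
sample_id=15: turbidity < 117 AND site <> 'sea' → 43
sample_id=16: turbidity < 84 AND depth_m > 14 → 18
sample_id=17: turbidity < 165 → 36

17, 20, 18, 36, 36, 18, 43, 18, 36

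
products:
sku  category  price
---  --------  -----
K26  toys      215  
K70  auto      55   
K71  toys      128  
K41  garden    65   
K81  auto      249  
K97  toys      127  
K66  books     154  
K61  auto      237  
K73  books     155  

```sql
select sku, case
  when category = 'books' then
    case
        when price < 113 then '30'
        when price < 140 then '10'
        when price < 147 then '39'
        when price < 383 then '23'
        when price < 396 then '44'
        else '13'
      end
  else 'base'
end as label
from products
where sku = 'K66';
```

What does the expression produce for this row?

23

sku = K66: category=books, price=154.
category='books' → inner[price < 383] → 23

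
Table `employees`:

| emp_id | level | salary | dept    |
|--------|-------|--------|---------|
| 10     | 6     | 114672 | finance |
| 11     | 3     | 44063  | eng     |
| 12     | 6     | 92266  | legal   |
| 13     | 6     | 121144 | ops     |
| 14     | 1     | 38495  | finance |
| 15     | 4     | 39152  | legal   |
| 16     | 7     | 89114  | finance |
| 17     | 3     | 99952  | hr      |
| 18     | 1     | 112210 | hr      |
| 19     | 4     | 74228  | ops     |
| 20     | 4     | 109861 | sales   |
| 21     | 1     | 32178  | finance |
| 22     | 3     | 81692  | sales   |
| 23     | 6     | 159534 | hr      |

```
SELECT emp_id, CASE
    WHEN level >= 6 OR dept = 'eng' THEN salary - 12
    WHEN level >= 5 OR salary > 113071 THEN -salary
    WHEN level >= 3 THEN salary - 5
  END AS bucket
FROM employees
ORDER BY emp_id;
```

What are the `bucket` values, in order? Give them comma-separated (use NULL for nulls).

114660, 44051, 92254, 121132, NULL, 39147, 89102, 99947, NULL, 74223, 109856, NULL, 81687, 159522

emp_id=10: level >= 6 OR dept = 'eng' → 114660
emp_id=11: level >= 6 OR dept = 'eng' → 44051
emp_id=12: level >= 6 OR dept = 'eng' → 92254
emp_id=13: level >= 6 OR dept = 'eng' → 121132
emp_id=14: (no match → NULL) → NULL
emp_id=15: level >= 3 → 39147
emp_id=16: level >= 6 OR dept = 'eng' → 89102
emp_id=17: level >= 3 → 99947
emp_id=18: (no match → NULL) → NULL
emp_id=19: level >= 3 → 74223
emp_id=20: level >= 3 → 109856
emp_id=21: (no match → NULL) → NULL
emp_id=22: level >= 3 → 81687
emp_id=23: level >= 6 OR dept = 'eng' → 159522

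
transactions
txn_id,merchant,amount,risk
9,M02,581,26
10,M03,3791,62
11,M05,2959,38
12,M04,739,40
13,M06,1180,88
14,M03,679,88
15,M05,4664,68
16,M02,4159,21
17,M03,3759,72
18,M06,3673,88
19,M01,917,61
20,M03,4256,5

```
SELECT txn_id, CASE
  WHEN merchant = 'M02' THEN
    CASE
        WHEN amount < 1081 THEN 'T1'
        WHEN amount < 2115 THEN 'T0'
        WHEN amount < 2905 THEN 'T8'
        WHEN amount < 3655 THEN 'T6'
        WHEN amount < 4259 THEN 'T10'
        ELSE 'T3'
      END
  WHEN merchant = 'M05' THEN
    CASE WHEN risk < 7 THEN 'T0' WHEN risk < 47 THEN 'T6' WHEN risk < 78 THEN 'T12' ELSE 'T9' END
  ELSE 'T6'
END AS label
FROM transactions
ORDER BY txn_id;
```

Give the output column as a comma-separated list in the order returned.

txn_id=9: merchant='M02' → inner[amount < 1081] → T1
txn_id=10: merchant='M03' → outer ELSE → T6
txn_id=11: merchant='M05' → inner[risk < 47] → T6
txn_id=12: merchant='M04' → outer ELSE → T6
txn_id=13: merchant='M06' → outer ELSE → T6
txn_id=14: merchant='M03' → outer ELSE → T6
txn_id=15: merchant='M05' → inner[risk < 78] → T12
txn_id=16: merchant='M02' → inner[amount < 4259] → T10
txn_id=17: merchant='M03' → outer ELSE → T6
txn_id=18: merchant='M06' → outer ELSE → T6
txn_id=19: merchant='M01' → outer ELSE → T6
txn_id=20: merchant='M03' → outer ELSE → T6

T1, T6, T6, T6, T6, T6, T12, T10, T6, T6, T6, T6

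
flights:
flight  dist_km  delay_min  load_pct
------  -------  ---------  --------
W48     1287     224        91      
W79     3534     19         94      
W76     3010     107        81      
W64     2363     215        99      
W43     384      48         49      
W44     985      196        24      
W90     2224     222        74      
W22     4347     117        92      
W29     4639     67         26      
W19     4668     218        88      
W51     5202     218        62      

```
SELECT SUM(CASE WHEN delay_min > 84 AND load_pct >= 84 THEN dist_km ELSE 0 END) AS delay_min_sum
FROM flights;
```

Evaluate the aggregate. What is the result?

flight=W48: ✓ → 1287
flight=W79: ✗
flight=W76: ✗
flight=W64: ✓ → 2363
flight=W43: ✗
flight=W44: ✗
flight=W90: ✗
flight=W22: ✓ → 4347
flight=W29: ✗
flight=W19: ✓ → 4668
flight=W51: ✗
delay_min_sum = 1287 + 2363 + 4347 + 4668 = 12665

12665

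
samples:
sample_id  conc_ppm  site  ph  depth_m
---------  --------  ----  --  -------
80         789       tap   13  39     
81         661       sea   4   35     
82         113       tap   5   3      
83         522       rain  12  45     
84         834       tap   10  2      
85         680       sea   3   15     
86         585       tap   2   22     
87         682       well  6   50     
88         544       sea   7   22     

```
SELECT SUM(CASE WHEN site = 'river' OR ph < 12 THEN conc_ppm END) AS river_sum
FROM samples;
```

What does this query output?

sample_id=80: ✗
sample_id=81: ✓ → 661
sample_id=82: ✓ → 113
sample_id=83: ✗
sample_id=84: ✓ → 834
sample_id=85: ✓ → 680
sample_id=86: ✓ → 585
sample_id=87: ✓ → 682
sample_id=88: ✓ → 544
river_sum = 661 + 113 + 834 + 680 + 585 + 682 + 544 = 4099

4099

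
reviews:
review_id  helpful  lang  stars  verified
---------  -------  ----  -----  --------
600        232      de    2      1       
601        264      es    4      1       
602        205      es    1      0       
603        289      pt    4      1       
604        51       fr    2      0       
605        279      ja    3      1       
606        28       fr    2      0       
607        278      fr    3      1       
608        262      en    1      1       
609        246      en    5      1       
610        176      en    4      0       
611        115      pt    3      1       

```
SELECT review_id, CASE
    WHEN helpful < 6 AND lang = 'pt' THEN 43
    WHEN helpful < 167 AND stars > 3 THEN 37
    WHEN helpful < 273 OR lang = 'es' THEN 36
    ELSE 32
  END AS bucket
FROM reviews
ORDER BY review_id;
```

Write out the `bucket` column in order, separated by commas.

review_id=600: helpful < 273 OR lang = 'es' → 36
review_id=601: helpful < 273 OR lang = 'es' → 36
review_id=602: helpful < 273 OR lang = 'es' → 36
review_id=603: ELSE → 32
review_id=604: helpful < 273 OR lang = 'es' → 36
review_id=605: ELSE → 32
review_id=606: helpful < 273 OR lang = 'es' → 36
review_id=607: ELSE → 32
review_id=608: helpful < 273 OR lang = 'es' → 36
review_id=609: helpful < 273 OR lang = 'es' → 36
review_id=610: helpful < 273 OR lang = 'es' → 36
review_id=611: helpful < 273 OR lang = 'es' → 36

36, 36, 36, 32, 36, 32, 36, 32, 36, 36, 36, 36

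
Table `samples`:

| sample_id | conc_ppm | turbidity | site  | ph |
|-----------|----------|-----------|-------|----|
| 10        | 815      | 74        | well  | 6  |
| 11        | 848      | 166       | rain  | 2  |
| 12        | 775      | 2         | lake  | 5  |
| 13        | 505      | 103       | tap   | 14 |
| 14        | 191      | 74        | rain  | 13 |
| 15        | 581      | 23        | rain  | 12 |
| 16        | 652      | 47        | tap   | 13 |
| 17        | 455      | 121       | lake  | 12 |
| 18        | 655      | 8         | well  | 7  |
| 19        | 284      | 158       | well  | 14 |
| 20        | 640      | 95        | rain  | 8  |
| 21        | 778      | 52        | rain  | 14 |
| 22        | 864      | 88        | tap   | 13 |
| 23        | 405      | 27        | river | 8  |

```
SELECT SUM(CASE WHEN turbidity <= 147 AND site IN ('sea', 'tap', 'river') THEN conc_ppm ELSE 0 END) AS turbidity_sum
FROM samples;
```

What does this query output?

sample_id=10: ✗
sample_id=11: ✗
sample_id=12: ✗
sample_id=13: ✓ → 505
sample_id=14: ✗
sample_id=15: ✗
sample_id=16: ✓ → 652
sample_id=17: ✗
sample_id=18: ✗
sample_id=19: ✗
sample_id=20: ✗
sample_id=21: ✗
sample_id=22: ✓ → 864
sample_id=23: ✓ → 405
turbidity_sum = 505 + 652 + 864 + 405 = 2426

2426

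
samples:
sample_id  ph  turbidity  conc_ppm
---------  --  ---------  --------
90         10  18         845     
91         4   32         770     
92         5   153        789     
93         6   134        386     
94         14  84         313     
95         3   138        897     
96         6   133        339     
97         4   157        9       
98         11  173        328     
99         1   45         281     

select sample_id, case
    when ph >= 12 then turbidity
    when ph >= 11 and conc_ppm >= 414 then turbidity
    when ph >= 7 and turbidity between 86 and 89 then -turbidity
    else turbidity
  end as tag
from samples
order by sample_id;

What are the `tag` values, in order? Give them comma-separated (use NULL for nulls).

18, 32, 153, 134, 84, 138, 133, 157, 173, 45

sample_id=90: ELSE → 18
sample_id=91: ELSE → 32
sample_id=92: ELSE → 153
sample_id=93: ELSE → 134
sample_id=94: ph >= 12 → 84
sample_id=95: ELSE → 138
sample_id=96: ELSE → 133
sample_id=97: ELSE → 157
sample_id=98: ELSE → 173
sample_id=99: ELSE → 45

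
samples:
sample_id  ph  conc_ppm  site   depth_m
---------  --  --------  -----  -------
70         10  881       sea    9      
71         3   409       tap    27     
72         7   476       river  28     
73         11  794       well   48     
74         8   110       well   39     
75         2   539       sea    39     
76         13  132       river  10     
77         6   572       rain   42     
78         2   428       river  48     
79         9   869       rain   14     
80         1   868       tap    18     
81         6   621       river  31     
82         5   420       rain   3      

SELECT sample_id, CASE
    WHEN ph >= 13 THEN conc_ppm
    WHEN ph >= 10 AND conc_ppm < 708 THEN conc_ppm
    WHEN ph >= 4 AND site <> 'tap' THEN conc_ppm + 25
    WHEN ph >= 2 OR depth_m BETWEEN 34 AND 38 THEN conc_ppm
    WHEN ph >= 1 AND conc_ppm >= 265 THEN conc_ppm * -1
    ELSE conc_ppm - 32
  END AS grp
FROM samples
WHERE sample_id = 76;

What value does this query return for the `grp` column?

sample_id = 76: ph=13, conc_ppm=132, site=river, depth_m=10.
ph >= 13 → true → 132

132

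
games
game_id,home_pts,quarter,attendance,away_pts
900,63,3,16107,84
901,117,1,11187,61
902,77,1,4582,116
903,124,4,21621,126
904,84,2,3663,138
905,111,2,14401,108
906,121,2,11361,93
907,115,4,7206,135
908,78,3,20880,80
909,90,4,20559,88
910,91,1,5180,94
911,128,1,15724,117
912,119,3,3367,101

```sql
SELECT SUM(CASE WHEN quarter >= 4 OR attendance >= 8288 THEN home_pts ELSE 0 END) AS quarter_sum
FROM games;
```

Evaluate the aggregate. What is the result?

947

game_id=900: ✓ → 63
game_id=901: ✓ → 117
game_id=902: ✗
game_id=903: ✓ → 124
game_id=904: ✗
game_id=905: ✓ → 111
game_id=906: ✓ → 121
game_id=907: ✓ → 115
game_id=908: ✓ → 78
game_id=909: ✓ → 90
game_id=910: ✗
game_id=911: ✓ → 128
game_id=912: ✗
quarter_sum = 63 + 117 + 124 + 111 + 121 + 115 + 78 + 90 + 128 = 947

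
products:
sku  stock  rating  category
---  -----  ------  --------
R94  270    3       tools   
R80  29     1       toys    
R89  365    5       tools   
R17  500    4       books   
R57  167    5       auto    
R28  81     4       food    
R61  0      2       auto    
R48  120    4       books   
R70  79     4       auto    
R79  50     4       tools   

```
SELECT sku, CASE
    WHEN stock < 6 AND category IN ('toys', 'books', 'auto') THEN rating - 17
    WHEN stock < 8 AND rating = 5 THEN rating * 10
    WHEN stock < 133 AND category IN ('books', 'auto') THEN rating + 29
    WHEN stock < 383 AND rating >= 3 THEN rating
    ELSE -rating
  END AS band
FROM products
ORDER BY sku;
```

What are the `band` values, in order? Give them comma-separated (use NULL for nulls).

-4, 4, 33, 5, -15, 33, 4, -1, 5, 3

sku=R17: ELSE → -4
sku=R28: stock < 383 AND rating >= 3 → 4
sku=R48: stock < 133 AND category IN ('books', 'auto') → 33
sku=R57: stock < 383 AND rating >= 3 → 5
sku=R61: stock < 6 AND category IN ('toys', 'books', 'auto') → -15
sku=R70: stock < 133 AND category IN ('books', 'auto') → 33
sku=R79: stock < 383 AND rating >= 3 → 4
sku=R80: ELSE → -1
sku=R89: stock < 383 AND rating >= 3 → 5
sku=R94: stock < 383 AND rating >= 3 → 3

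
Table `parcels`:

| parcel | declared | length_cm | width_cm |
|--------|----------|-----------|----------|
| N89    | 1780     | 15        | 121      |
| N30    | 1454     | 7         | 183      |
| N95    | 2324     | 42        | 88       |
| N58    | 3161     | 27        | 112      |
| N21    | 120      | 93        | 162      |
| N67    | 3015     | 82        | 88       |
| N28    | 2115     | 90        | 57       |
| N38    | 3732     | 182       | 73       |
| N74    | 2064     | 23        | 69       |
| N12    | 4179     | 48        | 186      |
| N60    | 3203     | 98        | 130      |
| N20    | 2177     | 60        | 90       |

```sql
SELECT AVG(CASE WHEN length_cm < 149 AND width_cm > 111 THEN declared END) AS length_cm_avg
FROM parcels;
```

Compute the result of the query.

2316.1666666667

parcel=N89: ✓ → 1780
parcel=N30: ✓ → 1454
parcel=N95: ✗
parcel=N58: ✓ → 3161
parcel=N21: ✓ → 120
parcel=N67: ✗
parcel=N28: ✗
parcel=N38: ✗
parcel=N74: ✗
parcel=N12: ✓ → 4179
parcel=N60: ✓ → 3203
parcel=N20: ✗
length_cm_avg = (1780 + 1454 + 3161 + 120 + 4179 + 3203) / 6 = 2316.1666666667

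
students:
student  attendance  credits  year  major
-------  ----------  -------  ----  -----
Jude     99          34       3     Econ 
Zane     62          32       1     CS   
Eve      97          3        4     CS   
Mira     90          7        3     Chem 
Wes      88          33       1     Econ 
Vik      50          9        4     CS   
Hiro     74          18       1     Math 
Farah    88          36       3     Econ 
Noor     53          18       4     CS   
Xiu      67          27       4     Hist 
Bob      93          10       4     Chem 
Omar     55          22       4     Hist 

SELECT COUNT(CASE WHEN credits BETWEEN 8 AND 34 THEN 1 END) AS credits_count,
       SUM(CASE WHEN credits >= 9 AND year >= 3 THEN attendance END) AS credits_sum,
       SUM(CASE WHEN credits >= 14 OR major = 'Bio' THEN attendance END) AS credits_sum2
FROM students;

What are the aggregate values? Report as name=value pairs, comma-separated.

credits_count=9, credits_sum=505, credits_sum2=586

[credits_count: credits BETWEEN 8 AND 34]
student=Jude: ✓ → 1
student=Zane: ✓ → 1
student=Eve: ✗
student=Mira: ✗
student=Wes: ✓ → 1
student=Vik: ✓ → 1
student=Hiro: ✓ → 1
student=Farah: ✗
student=Noor: ✓ → 1
student=Xiu: ✓ → 1
student=Bob: ✓ → 1
student=Omar: ✓ → 1
credits_count = COUNT(1, 1, 1, 1, 1, 1, 1, 1, 1) = 9
—
[credits_sum: credits >= 9 AND year >= 3]
student=Jude: ✓ → 99
student=Zane: ✗
student=Eve: ✗
student=Mira: ✗
student=Wes: ✗
student=Vik: ✓ → 50
student=Hiro: ✗
student=Farah: ✓ → 88
student=Noor: ✓ → 53
student=Xiu: ✓ → 67
student=Bob: ✓ → 93
student=Omar: ✓ → 55
credits_sum = 99 + 50 + 88 + 53 + 67 + 93 + 55 = 505
—
[credits_sum2: credits >= 14 OR major = 'Bio']
student=Jude: ✓ → 99
student=Zane: ✓ → 62
student=Eve: ✗
student=Mira: ✗
student=Wes: ✓ → 88
student=Vik: ✗
student=Hiro: ✓ → 74
student=Farah: ✓ → 88
student=Noor: ✓ → 53
student=Xiu: ✓ → 67
student=Bob: ✗
student=Omar: ✓ → 55
credits_sum2 = 99 + 62 + 88 + 74 + 88 + 53 + 67 + 55 = 586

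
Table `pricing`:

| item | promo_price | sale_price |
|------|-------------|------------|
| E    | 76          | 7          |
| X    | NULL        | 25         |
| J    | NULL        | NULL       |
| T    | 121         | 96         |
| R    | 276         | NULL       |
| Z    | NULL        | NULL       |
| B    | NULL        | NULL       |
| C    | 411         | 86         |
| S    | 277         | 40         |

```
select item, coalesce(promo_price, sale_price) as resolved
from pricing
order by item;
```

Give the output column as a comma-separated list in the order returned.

item=B: promo_price=NULL, sale_price=NULL (all NULL) → NULL
item=C: promo_price=411 → 411
item=E: promo_price=76 → 76
item=J: promo_price=NULL, sale_price=NULL (all NULL) → NULL
item=R: promo_price=276 → 276
item=S: promo_price=277 → 277
item=T: promo_price=121 → 121
item=X: promo_price=NULL, sale_price=25 → 25
item=Z: promo_price=NULL, sale_price=NULL (all NULL) → NULL

NULL, 411, 76, NULL, 276, 277, 121, 25, NULL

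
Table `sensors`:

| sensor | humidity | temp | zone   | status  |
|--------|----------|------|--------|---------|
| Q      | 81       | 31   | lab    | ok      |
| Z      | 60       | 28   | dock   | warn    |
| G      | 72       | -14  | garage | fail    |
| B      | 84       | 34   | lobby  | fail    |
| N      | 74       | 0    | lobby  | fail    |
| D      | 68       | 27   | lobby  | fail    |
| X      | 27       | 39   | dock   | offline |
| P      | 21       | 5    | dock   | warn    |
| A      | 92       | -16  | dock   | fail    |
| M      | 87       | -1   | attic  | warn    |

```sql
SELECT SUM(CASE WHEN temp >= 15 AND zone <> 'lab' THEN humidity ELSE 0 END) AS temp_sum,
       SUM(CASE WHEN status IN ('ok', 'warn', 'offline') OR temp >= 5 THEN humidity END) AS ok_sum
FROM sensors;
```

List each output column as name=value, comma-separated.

temp_sum=239, ok_sum=428

[temp_sum: temp >= 15 AND zone <> 'lab']
sensor=Q: ✗
sensor=Z: ✓ → 60
sensor=G: ✗
sensor=B: ✓ → 84
sensor=N: ✗
sensor=D: ✓ → 68
sensor=X: ✓ → 27
sensor=P: ✗
sensor=A: ✗
sensor=M: ✗
temp_sum = 60 + 84 + 68 + 27 = 239
—
[ok_sum: status IN ('ok', 'warn', 'offline') OR temp >= 5]
sensor=Q: ✓ → 81
sensor=Z: ✓ → 60
sensor=G: ✗
sensor=B: ✓ → 84
sensor=N: ✗
sensor=D: ✓ → 68
sensor=X: ✓ → 27
sensor=P: ✓ → 21
sensor=A: ✗
sensor=M: ✓ → 87
ok_sum = 81 + 60 + 84 + 68 + 27 + 21 + 87 = 428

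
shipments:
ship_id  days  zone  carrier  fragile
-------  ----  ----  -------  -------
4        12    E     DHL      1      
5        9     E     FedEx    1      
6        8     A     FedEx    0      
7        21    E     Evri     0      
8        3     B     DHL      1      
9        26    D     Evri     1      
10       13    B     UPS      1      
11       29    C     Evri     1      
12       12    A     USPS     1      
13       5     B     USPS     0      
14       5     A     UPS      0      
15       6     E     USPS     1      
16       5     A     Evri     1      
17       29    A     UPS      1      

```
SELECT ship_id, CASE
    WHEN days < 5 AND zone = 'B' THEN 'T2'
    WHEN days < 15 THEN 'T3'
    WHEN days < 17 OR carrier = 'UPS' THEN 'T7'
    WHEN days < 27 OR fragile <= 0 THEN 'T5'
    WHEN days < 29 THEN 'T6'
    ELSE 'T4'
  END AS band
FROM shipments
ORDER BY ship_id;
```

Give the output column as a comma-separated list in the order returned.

ship_id=4: days < 15 → T3
ship_id=5: days < 15 → T3
ship_id=6: days < 15 → T3
ship_id=7: days < 27 OR fragile <= 0 → T5
ship_id=8: days < 5 AND zone = 'B' → T2
ship_id=9: days < 27 OR fragile <= 0 → T5
ship_id=10: days < 15 → T3
ship_id=11: ELSE → T4
ship_id=12: days < 15 → T3
ship_id=13: days < 15 → T3
ship_id=14: days < 15 → T3
ship_id=15: days < 15 → T3
ship_id=16: days < 15 → T3
ship_id=17: days < 17 OR carrier = 'UPS' → T7

T3, T3, T3, T5, T2, T5, T3, T4, T3, T3, T3, T3, T3, T7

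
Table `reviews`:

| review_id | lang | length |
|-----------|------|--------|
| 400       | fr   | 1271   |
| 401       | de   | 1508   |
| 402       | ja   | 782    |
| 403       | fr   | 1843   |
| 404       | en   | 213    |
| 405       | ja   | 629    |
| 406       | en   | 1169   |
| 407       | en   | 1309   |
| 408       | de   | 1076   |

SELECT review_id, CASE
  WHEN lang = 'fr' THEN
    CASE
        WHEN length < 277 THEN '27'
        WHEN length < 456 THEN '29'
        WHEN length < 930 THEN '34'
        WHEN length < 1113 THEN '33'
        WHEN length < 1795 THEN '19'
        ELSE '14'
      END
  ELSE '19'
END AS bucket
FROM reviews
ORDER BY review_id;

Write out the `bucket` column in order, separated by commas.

19, 19, 19, 14, 19, 19, 19, 19, 19

review_id=400: lang='fr' → inner[length < 1795] → 19
review_id=401: lang='de' → outer ELSE → 19
review_id=402: lang='ja' → outer ELSE → 19
review_id=403: lang='fr' → inner[ELSE] → 14
review_id=404: lang='en' → outer ELSE → 19
review_id=405: lang='ja' → outer ELSE → 19
review_id=406: lang='en' → outer ELSE → 19
review_id=407: lang='en' → outer ELSE → 19
review_id=408: lang='de' → outer ELSE → 19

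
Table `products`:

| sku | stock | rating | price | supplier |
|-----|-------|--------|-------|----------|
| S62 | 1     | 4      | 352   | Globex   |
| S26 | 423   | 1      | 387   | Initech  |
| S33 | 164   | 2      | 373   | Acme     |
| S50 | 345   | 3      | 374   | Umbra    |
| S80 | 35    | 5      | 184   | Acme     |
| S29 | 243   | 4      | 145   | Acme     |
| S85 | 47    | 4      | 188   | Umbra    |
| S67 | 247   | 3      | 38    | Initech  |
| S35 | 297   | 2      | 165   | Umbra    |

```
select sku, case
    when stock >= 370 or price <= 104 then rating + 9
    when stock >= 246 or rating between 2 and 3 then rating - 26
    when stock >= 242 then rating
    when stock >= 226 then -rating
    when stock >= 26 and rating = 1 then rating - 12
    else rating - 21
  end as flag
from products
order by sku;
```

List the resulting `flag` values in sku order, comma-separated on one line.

sku=S26: stock >= 370 or price <= 104 → 10
sku=S29: stock >= 242 → 4
sku=S33: stock >= 246 or rating between 2 and 3 → -24
sku=S35: stock >= 246 or rating between 2 and 3 → -24
sku=S50: stock >= 246 or rating between 2 and 3 → -23
sku=S62: ELSE → -17
sku=S67: stock >= 370 or price <= 104 → 12
sku=S80: ELSE → -16
sku=S85: ELSE → -17

10, 4, -24, -24, -23, -17, 12, -16, -17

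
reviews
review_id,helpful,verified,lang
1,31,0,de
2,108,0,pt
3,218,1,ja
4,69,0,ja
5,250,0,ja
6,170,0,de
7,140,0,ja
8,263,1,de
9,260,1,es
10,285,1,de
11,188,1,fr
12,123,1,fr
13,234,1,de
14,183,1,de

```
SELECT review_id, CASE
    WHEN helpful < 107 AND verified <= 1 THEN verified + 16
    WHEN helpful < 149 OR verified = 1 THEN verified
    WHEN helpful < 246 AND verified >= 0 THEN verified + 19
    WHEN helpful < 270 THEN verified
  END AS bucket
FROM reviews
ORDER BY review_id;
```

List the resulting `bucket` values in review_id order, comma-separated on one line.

review_id=1: helpful < 107 AND verified <= 1 → 16
review_id=2: helpful < 149 OR verified = 1 → 0
review_id=3: helpful < 149 OR verified = 1 → 1
review_id=4: helpful < 107 AND verified <= 1 → 16
review_id=5: helpful < 270 → 0
review_id=6: helpful < 246 AND verified >= 0 → 19
review_id=7: helpful < 149 OR verified = 1 → 0
review_id=8: helpful < 149 OR verified = 1 → 1
review_id=9: helpful < 149 OR verified = 1 → 1
review_id=10: helpful < 149 OR verified = 1 → 1
review_id=11: helpful < 149 OR verified = 1 → 1
review_id=12: helpful < 149 OR verified = 1 → 1
review_id=13: helpful < 149 OR verified = 1 → 1
review_id=14: helpful < 149 OR verified = 1 → 1

16, 0, 1, 16, 0, 19, 0, 1, 1, 1, 1, 1, 1, 1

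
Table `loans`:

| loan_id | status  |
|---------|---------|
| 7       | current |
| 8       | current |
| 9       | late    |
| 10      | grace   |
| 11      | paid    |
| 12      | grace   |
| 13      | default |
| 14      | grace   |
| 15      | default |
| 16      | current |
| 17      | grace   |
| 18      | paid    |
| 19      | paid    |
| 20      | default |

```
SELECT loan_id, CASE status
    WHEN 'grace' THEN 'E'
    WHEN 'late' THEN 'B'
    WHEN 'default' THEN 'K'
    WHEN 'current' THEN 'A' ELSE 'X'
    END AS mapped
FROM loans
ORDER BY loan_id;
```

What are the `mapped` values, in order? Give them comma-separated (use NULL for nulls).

A, A, B, E, X, E, K, E, K, A, E, X, X, K

loan_id=7: status='current' → A
loan_id=8: status='current' → A
loan_id=9: status='late' → B
loan_id=10: status='grace' → E
loan_id=11: ELSE → X
loan_id=12: status='grace' → E
loan_id=13: status='default' → K
loan_id=14: status='grace' → E
loan_id=15: status='default' → K
loan_id=16: status='current' → A
loan_id=17: status='grace' → E
loan_id=18: ELSE → X
loan_id=19: ELSE → X
loan_id=20: status='default' → K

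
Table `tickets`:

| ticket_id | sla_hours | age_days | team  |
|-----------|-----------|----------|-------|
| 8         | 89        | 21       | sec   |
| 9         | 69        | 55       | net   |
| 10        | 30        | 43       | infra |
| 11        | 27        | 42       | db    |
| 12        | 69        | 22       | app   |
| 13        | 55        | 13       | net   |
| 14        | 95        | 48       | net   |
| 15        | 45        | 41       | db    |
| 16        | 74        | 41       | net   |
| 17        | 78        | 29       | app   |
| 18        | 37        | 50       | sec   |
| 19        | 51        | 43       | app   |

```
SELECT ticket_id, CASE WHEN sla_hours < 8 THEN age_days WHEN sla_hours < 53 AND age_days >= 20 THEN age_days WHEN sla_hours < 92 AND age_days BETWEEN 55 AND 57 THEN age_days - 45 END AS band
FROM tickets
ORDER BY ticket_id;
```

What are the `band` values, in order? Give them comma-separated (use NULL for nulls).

ticket_id=8: (no match → NULL) → NULL
ticket_id=9: sla_hours < 92 AND age_days BETWEEN 55 AND 57 → 10
ticket_id=10: sla_hours < 53 AND age_days >= 20 → 43
ticket_id=11: sla_hours < 53 AND age_days >= 20 → 42
ticket_id=12: (no match → NULL) → NULL
ticket_id=13: (no match → NULL) → NULL
ticket_id=14: (no match → NULL) → NULL
ticket_id=15: sla_hours < 53 AND age_days >= 20 → 41
ticket_id=16: (no match → NULL) → NULL
ticket_id=17: (no match → NULL) → NULL
ticket_id=18: sla_hours < 53 AND age_days >= 20 → 50
ticket_id=19: sla_hours < 53 AND age_days >= 20 → 43

NULL, 10, 43, 42, NULL, NULL, NULL, 41, NULL, NULL, 50, 43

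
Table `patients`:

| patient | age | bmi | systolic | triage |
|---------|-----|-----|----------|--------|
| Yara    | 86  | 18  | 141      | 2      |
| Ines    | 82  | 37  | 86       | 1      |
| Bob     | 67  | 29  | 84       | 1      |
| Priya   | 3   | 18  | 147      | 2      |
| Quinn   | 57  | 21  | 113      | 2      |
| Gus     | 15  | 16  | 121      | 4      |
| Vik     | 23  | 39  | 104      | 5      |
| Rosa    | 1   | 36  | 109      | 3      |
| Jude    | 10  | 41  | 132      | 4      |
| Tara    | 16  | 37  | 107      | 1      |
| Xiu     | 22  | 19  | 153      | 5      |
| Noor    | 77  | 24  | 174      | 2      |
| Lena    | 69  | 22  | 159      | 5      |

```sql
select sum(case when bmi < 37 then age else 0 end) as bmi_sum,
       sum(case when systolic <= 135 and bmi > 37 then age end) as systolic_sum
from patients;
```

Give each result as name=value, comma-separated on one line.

bmi_sum=397, systolic_sum=33

[bmi_sum: bmi < 37]
patient=Yara: ✓ → 86
patient=Ines: ✗
patient=Bob: ✓ → 67
patient=Priya: ✓ → 3
patient=Quinn: ✓ → 57
patient=Gus: ✓ → 15
patient=Vik: ✗
patient=Rosa: ✓ → 1
patient=Jude: ✗
patient=Tara: ✗
patient=Xiu: ✓ → 22
patient=Noor: ✓ → 77
patient=Lena: ✓ → 69
bmi_sum = 86 + 67 + 3 + 57 + 15 + 1 + 22 + 77 + 69 = 397
—
[systolic_sum: systolic <= 135 and bmi > 37]
patient=Yara: ✗
patient=Ines: ✗
patient=Bob: ✗
patient=Priya: ✗
patient=Quinn: ✗
patient=Gus: ✗
patient=Vik: ✓ → 23
patient=Rosa: ✗
patient=Jude: ✓ → 10
patient=Tara: ✗
patient=Xiu: ✗
patient=Noor: ✗
patient=Lena: ✗
systolic_sum = 23 + 10 = 33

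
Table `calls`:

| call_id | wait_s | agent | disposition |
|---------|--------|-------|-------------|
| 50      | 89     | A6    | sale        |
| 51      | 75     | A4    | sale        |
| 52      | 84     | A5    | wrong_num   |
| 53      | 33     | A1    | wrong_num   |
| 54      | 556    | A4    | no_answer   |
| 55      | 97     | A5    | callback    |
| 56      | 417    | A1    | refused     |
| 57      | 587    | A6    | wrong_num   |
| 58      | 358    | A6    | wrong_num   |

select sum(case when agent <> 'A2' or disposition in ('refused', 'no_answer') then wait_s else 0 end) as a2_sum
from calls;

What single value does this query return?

2296

call_id=50: ✓ → 89
call_id=51: ✓ → 75
call_id=52: ✓ → 84
call_id=53: ✓ → 33
call_id=54: ✓ → 556
call_id=55: ✓ → 97
call_id=56: ✓ → 417
call_id=57: ✓ → 587
call_id=58: ✓ → 358
a2_sum = 89 + 75 + 84 + 33 + 556 + 97 + 417 + 587 + 358 = 2296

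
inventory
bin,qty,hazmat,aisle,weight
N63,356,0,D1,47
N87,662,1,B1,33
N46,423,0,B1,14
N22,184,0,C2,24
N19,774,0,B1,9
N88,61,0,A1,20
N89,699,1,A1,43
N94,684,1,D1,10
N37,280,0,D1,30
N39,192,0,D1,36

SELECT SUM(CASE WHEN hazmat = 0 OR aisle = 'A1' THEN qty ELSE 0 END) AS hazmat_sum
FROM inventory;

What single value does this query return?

bin=N63: ✓ → 356
bin=N87: ✗
bin=N46: ✓ → 423
bin=N22: ✓ → 184
bin=N19: ✓ → 774
bin=N88: ✓ → 61
bin=N89: ✓ → 699
bin=N94: ✗
bin=N37: ✓ → 280
bin=N39: ✓ → 192
hazmat_sum = 356 + 423 + 184 + 774 + 61 + 699 + 280 + 192 = 2969

2969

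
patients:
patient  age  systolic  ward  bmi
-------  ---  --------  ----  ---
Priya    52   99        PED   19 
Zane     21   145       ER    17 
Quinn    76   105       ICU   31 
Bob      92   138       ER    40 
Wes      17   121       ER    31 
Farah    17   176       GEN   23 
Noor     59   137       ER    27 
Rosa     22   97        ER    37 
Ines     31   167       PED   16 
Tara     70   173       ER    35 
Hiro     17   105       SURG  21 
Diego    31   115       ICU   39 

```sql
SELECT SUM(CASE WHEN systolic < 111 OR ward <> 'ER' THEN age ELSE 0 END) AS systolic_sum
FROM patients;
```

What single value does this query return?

246

patient=Priya: ✓ → 52
patient=Zane: ✗
patient=Quinn: ✓ → 76
patient=Bob: ✗
patient=Wes: ✗
patient=Farah: ✓ → 17
patient=Noor: ✗
patient=Rosa: ✓ → 22
patient=Ines: ✓ → 31
patient=Tara: ✗
patient=Hiro: ✓ → 17
patient=Diego: ✓ → 31
systolic_sum = 52 + 76 + 17 + 22 + 31 + 17 + 31 = 246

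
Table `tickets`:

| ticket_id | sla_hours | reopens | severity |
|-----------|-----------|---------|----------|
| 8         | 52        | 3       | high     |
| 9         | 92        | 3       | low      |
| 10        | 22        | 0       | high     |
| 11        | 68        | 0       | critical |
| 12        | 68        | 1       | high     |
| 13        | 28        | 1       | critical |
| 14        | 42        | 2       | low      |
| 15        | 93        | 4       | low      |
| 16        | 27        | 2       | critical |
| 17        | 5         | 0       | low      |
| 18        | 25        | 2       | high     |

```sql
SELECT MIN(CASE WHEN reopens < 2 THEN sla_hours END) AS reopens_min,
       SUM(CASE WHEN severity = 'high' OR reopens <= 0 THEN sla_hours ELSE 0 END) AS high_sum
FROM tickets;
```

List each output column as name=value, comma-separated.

[reopens_min: reopens < 2]
ticket_id=8: ✗
ticket_id=9: ✗
ticket_id=10: ✓ → 22
ticket_id=11: ✓ → 68
ticket_id=12: ✓ → 68
ticket_id=13: ✓ → 28
ticket_id=14: ✗
ticket_id=15: ✗
ticket_id=16: ✗
ticket_id=17: ✓ → 5
ticket_id=18: ✗
reopens_min = MIN(22, 68, 68, 28, 5) = 5
—
[high_sum: severity = 'high' OR reopens <= 0]
ticket_id=8: ✓ → 52
ticket_id=9: ✗
ticket_id=10: ✓ → 22
ticket_id=11: ✓ → 68
ticket_id=12: ✓ → 68
ticket_id=13: ✗
ticket_id=14: ✗
ticket_id=15: ✗
ticket_id=16: ✗
ticket_id=17: ✓ → 5
ticket_id=18: ✓ → 25
high_sum = 52 + 22 + 68 + 68 + 5 + 25 = 240

reopens_min=5, high_sum=240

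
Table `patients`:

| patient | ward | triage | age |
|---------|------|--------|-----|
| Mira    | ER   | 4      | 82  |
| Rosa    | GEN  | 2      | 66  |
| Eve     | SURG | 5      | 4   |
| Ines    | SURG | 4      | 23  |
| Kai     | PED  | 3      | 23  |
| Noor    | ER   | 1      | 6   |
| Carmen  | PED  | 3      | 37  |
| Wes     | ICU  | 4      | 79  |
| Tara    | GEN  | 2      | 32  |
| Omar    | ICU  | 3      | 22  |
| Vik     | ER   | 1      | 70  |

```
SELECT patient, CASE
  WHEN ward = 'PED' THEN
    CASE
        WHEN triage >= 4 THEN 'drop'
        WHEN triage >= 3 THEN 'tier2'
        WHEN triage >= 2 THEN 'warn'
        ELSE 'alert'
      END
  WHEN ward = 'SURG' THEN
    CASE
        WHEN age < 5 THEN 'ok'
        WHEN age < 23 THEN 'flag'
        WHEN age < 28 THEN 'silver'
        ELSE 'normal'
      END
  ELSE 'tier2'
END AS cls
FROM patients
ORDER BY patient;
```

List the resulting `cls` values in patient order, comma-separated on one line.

patient=Carmen: ward='PED' → inner[triage >= 3] → tier2
patient=Eve: ward='SURG' → inner[age < 5] → ok
patient=Ines: ward='SURG' → inner[age < 28] → silver
patient=Kai: ward='PED' → inner[triage >= 3] → tier2
patient=Mira: ward='ER' → outer ELSE → tier2
patient=Noor: ward='ER' → outer ELSE → tier2
patient=Omar: ward='ICU' → outer ELSE → tier2
patient=Rosa: ward='GEN' → outer ELSE → tier2
patient=Tara: ward='GEN' → outer ELSE → tier2
patient=Vik: ward='ER' → outer ELSE → tier2
patient=Wes: ward='ICU' → outer ELSE → tier2

tier2, ok, silver, tier2, tier2, tier2, tier2, tier2, tier2, tier2, tier2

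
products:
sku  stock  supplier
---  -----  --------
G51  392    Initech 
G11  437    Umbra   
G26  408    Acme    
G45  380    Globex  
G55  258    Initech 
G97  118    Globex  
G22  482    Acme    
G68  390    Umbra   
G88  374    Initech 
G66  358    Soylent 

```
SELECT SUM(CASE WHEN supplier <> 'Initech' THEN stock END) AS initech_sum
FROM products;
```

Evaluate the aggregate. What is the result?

sku=G51: ✗
sku=G11: ✓ → 437
sku=G26: ✓ → 408
sku=G45: ✓ → 380
sku=G55: ✗
sku=G97: ✓ → 118
sku=G22: ✓ → 482
sku=G68: ✓ → 390
sku=G88: ✗
sku=G66: ✓ → 358
initech_sum = 437 + 408 + 380 + 118 + 482 + 390 + 358 = 2573

2573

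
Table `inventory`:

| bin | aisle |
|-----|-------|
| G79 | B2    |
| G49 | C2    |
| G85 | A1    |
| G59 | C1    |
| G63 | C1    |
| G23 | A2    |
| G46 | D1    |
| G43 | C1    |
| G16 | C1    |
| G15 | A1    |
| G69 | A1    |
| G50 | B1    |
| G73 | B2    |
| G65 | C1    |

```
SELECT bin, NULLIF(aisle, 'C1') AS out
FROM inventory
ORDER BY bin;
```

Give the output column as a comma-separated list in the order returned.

A1, NULL, A2, NULL, D1, C2, B1, NULL, NULL, NULL, A1, B2, B2, A1

bin=G15: aisle=A1 vs C1: differ → A1
bin=G16: aisle=C1 vs C1: equal → NULL
bin=G23: aisle=A2 vs C1: differ → A2
bin=G43: aisle=C1 vs C1: equal → NULL
bin=G46: aisle=D1 vs C1: differ → D1
bin=G49: aisle=C2 vs C1: differ → C2
bin=G50: aisle=B1 vs C1: differ → B1
bin=G59: aisle=C1 vs C1: equal → NULL
bin=G63: aisle=C1 vs C1: equal → NULL
bin=G65: aisle=C1 vs C1: equal → NULL
bin=G69: aisle=A1 vs C1: differ → A1
bin=G73: aisle=B2 vs C1: differ → B2
bin=G79: aisle=B2 vs C1: differ → B2
bin=G85: aisle=A1 vs C1: differ → A1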